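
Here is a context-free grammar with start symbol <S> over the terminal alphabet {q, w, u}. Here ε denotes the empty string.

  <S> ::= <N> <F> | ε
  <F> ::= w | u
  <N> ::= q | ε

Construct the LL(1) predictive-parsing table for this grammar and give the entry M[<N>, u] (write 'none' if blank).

FIRST(<F>): from <F>::=w we get {w}; from <F>::=u we get {u}. So FIRST(<F>) = {u, w}.
FIRST(<N>): from <N>::=q we get {q}; from <N>::=ε we get {ε}. So FIRST(<N>) = {ε, q}.
FIRST(<S>): from <S>::=<N> <F> we get {q, u, w}; from <S>::=ε we get {ε}. So FIRST(<S>) = {ε, q, u, w}.
FOLLOW(<S>) includes $ since <S> is the start symbol.
FOLLOW(<N>): in <S>::=<N> <F>, <N> is followed by <F> with FIRST {u, w}. Thus FOLLOW(<N>) = {u, w}.
For <N> ::= q: FIRST(q) = {q}, so it goes in M[<N>, t] for t ∈ {q}.
For <N> ::= ε: FIRST(ε) = {ε}, so it goes in M[<N>, t] for t ∈ {}; since ε ∈ FIRST, also for every t ∈ FOLLOW(<N>) = {u, w}.

<N> ::= ε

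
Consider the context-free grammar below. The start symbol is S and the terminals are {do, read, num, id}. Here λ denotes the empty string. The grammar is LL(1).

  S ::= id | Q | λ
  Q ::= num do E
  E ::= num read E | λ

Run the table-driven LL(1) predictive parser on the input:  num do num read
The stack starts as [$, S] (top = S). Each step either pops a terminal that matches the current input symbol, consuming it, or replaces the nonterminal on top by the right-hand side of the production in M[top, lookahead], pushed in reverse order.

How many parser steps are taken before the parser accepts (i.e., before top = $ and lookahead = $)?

     Stack         Input              Action
  1  $ S           num do num read $  expand S ::= Q
  2  $ Q           num do num read $  expand Q ::= num do E
  3  $ E do num    num do num read $  match num
  4  $ E do        do num read $      match do
  5  $ E           num read $         expand E ::= num read E
  6  $ E read num  num read $         match num
  7  $ E read      read $             match read
  8  $ E           $                  expand E ::= λ
Accept reached after 8 steps.

8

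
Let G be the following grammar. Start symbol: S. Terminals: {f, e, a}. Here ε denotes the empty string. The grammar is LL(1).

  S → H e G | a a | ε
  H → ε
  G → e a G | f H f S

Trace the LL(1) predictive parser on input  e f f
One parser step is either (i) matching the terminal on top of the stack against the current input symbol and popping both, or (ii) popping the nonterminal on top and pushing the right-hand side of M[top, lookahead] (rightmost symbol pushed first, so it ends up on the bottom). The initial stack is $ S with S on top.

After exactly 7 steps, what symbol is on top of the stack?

step 1: stack=$ S  input=e f f $  — expand S → H e G
step 2: stack=$ G e H  input=e f f $  — expand H → ε
step 3: stack=$ G e  input=e f f $  — match e
step 4: stack=$ G  input=f f $  — expand G → f H f S
step 5: stack=$ S f H f  input=f f $  — match f
step 6: stack=$ S f H  input=f $  — expand H → ε
step 7: stack=$ S f  input=f $  — match f
Stack after step 7: $ S (top = S).

S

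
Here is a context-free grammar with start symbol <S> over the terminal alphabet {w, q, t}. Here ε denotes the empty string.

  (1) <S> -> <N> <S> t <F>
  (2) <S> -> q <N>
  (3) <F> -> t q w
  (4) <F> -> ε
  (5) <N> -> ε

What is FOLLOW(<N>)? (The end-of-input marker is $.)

FIRST(<F>): from <F>->t q w we get {t}; from <F>->ε we get {ε}. So FIRST(<F>) = {ε, t}.
FIRST(<N>): from <N>->ε we get {ε}. So FIRST(<N>) = {ε}.
FIRST(<S>): from <S>-><N> <S> t <F> we get {q}; from <S>->q <N> we get {q}. So FIRST(<S>) = {q}.
FOLLOW(<S>) includes $ since <S> is the start symbol.
FOLLOW(<S>): in <S>-><N> <S> t <F>, <S> is followed by t <F> with FIRST {t}. Thus FOLLOW(<S>) = {$, t}.
FOLLOW(<F>): in <S>-><N> <S> t <F>, the suffix after <F> is empty, so FOLLOW(<F>) ⊇ FOLLOW(<S>) = {$, t}. Thus FOLLOW(<F>) = {$, t}.
FOLLOW(<N>): in <S>-><N> <S> t <F>, <N> is followed by <S> t <F> with FIRST {q}; in <S>->q <N>, the suffix after <N> is empty, so FOLLOW(<N>) ⊇ FOLLOW(<S>) = {$, t}. Thus FOLLOW(<N>) = {$, q, t}.

{$, q, t}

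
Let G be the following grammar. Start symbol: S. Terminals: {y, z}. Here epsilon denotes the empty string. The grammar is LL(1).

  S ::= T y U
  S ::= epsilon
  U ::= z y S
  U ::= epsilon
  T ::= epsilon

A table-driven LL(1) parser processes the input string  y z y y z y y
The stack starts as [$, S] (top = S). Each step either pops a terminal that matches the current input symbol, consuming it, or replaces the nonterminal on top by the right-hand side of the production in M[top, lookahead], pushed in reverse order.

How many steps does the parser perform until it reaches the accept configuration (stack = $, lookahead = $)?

step 1: stack=$ S  input=y z y y z y y $  — expand S ::= T y U
step 2: stack=$ U y T  input=y z y y z y y $  — expand T ::= epsilon
step 3: stack=$ U y  input=y z y y z y y $  — match y
step 4: stack=$ U  input=z y y z y y $  — expand U ::= z y S
step 5: stack=$ S y z  input=z y y z y y $  — match z
step 6: stack=$ S y  input=y y z y y $  — match y
step 7: stack=$ S  input=y z y y $  — expand S ::= T y U
step 8: stack=$ U y T  input=y z y y $  — expand T ::= epsilon
step 9: stack=$ U y  input=y z y y $  — match y
step 10: stack=$ U  input=z y y $  — expand U ::= z y S
step 11: stack=$ S y z  input=z y y $  — match z
step 12: stack=$ S y  input=y y $  — match y
step 13: stack=$ S  input=y $  — expand S ::= T y U
step 14: stack=$ U y T  input=y $  — expand T ::= epsilon
step 15: stack=$ U y  input=y $  — match y
step 16: stack=$ U  input=$  — expand U ::= epsilon
Accept reached after 16 steps.

16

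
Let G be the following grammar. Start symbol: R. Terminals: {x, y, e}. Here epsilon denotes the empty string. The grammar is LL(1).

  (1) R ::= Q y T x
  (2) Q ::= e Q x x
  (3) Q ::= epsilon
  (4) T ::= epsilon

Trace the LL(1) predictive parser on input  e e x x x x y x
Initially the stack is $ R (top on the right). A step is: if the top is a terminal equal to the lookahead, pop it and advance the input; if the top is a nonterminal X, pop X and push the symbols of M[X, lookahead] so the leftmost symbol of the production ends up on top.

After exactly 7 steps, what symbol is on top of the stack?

x

step 1: stack=$ R  input=e e x x x x y x $  — expand R ::= Q y T x
step 2: stack=$ x T y Q  input=e e x x x x y x $  — expand Q ::= e Q x x
step 3: stack=$ x T y x x Q e  input=e e x x x x y x $  — match e
step 4: stack=$ x T y x x Q  input=e x x x x y x $  — expand Q ::= e Q x x
step 5: stack=$ x T y x x x x Q e  input=e x x x x y x $  — match e
step 6: stack=$ x T y x x x x Q  input=x x x x y x $  — expand Q ::= epsilon
step 7: stack=$ x T y x x x x  input=x x x x y x $  — match x
Stack after step 7: $ x T y x x x (top = x).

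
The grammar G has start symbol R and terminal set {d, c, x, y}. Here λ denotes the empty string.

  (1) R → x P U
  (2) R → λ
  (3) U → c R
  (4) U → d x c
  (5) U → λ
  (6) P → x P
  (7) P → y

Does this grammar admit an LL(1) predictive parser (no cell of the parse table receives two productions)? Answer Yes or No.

Yes

FIRST(R) = {λ, x}
FIRST(U) = {λ, c, d}
FIRST(P) = {x, y}
FOLLOW(R) = {$}
FOLLOW(U) = {$}
FOLLOW(P) = {$, c, d}
Each cell of M receives at most one production.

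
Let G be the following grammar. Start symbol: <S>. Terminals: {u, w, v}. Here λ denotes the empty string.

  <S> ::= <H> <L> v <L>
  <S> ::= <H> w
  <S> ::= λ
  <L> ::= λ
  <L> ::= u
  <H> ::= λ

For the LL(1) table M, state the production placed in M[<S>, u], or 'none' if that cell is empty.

<S> ::= <H> <L> v <L>

FIRST(<L>) = {λ, u}
FIRST(<H>) = {λ}
FIRST(<S>) = {λ, u, v, w}  (via <H> <L> v <L>, <H> w)
FOLLOW(<S>) includes $ since <S> is the start symbol.
FOLLOW(<S>): <S> appears on no right-hand side. Thus FOLLOW(<S>) = {$}.
For <S> ::= <H> <L> v <L>: FIRST(<H> <L> v <L>) = {u, v}, so it goes in M[<S>, t] for t ∈ {u, v}.
For <S> ::= <H> w: FIRST(<H> w) = {w}, so it goes in M[<S>, t] for t ∈ {w}.
For <S> ::= λ: FIRST(λ) = {λ}, so it goes in M[<S>, t] for t ∈ {}; since λ ∈ FIRST, also for every t ∈ FOLLOW(<S>) = {$}.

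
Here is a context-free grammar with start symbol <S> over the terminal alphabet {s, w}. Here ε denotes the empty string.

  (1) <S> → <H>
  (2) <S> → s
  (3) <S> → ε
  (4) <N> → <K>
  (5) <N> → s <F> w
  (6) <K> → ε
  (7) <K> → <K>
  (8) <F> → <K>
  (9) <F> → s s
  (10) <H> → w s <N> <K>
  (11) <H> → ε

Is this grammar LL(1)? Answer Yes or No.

FIRST(<S>) = {ε, s, w}
FIRST(<N>) = {ε, s}
FIRST(<K>) = {ε}
FIRST(<F>) = {ε, s}
FIRST(<H>) = {ε, w}
FOLLOW(<S>) = {$}
FOLLOW(<N>) = {$}
FOLLOW(<K>) = {$, w}
FOLLOW(<F>) = {w}
FOLLOW(<H>) = {$}
Cell M[<K>, $] receives both <K> → ε and <K> → <K> — the grammar is not LL(1).

No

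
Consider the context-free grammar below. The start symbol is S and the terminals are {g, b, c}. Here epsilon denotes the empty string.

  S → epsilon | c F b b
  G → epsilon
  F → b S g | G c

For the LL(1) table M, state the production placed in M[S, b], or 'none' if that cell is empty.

FIRST(S) = {epsilon, c}
FIRST(G) = {epsilon}
FIRST(F) = {b, c}  (via G c)
FOLLOW(S) includes $ since S is the start symbol.
FOLLOW(S): in F→b S g, S is followed by g with FIRST {g}. Thus FOLLOW(S) = {$, g}.
For S → epsilon: FIRST(epsilon) = {epsilon}, so it goes in M[S, t] for t ∈ {}; since epsilon ∈ FIRST, also for every t ∈ FOLLOW(S) = {$, g}.
For S → c F b b: FIRST(c F b b) = {c}, so it goes in M[S, t] for t ∈ {c}.
None of these place a production in M[S, b].

none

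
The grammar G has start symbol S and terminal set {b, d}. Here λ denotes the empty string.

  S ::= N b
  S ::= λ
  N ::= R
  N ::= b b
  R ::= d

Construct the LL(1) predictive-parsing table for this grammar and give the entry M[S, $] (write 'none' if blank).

S ::= λ

FIRST(R) = {d}
FIRST(N) = {b, d}  (via R)
FIRST(S) = {λ, b, d}  (via N b)
FOLLOW(S) includes $ since S is the start symbol.
FOLLOW(S): S appears on no right-hand side. Thus FOLLOW(S) = {$}.
For S ::= N b: FIRST(N b) = {b, d}, so it goes in M[S, t] for t ∈ {b, d}.
For S ::= λ: FIRST(λ) = {λ}, so it goes in M[S, t] for t ∈ {}; since λ ∈ FIRST, also for every t ∈ FOLLOW(S) = {$}.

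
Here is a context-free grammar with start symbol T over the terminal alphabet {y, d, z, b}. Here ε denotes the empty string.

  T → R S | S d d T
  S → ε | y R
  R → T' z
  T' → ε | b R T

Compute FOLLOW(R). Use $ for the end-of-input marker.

{$, b, d, y, z}

FIRST(S) = {ε, y}
FIRST(T') = {ε, b}
FIRST(R) = {b, z}  (via T' z)
FIRST(T) = {b, d, y, z}  (via R S, S d d T)
FOLLOW(T) includes $ since T is the start symbol.
FOLLOW(T'): in R→T' z, T' is followed by z with FIRST {z}. Thus FOLLOW(T') = {z}.
FOLLOW(T): in T→S d d T, the suffix after T is empty (adds nothing new); in T'→b R T, the suffix after T is empty, so FOLLOW(T) ⊇ FOLLOW(T') = {z}. Thus FOLLOW(T) = {$, z}.
FOLLOW(S): in T→R S, the suffix after S is empty, so FOLLOW(S) ⊇ FOLLOW(T) = {$, z}; in T→S d d T, S is followed by d d T with FIRST {d}. Thus FOLLOW(S) = {$, d, z}.
FOLLOW(R): in T→R S, R is followed by S with FIRST {ε, y}; in T→R S, the suffix after R is nullable, so FOLLOW(R) ⊇ FOLLOW(T) = {$, z}; in S→y R, the suffix after R is empty, so FOLLOW(R) ⊇ FOLLOW(S) = {$, d, z}; in T'→b R T, R is followed by T with FIRST {b, d, y, z}. Thus FOLLOW(R) = {$, b, d, y, z}.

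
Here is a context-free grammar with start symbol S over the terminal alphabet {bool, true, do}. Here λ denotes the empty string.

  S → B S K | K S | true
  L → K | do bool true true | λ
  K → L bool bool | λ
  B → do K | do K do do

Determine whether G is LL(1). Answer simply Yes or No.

No

FIRST(S) = {bool, do, true}
FIRST(L) = {λ, bool, do}
FIRST(K) = {λ, bool, do}
FIRST(B) = {do}
FOLLOW(S) = {$, bool, do}
FOLLOW(L) = {bool}
FOLLOW(K) = {$, bool, do, true}
FOLLOW(B) = {bool, do, true}
Cell M[B, do] receives both B → do K and B → do K do do — the grammar is not LL(1).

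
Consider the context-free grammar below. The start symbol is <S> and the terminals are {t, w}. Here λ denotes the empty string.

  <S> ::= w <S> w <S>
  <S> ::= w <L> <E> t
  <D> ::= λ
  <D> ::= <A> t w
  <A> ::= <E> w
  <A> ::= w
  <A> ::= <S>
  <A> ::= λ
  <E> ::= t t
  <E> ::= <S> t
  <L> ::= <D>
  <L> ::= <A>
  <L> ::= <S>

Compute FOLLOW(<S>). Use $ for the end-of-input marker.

{$, t, w}

FIRST(<S>) = {w}
FIRST(<E>) = {t, w}  (via <S> t)
FIRST(<A>) = {λ, t, w}  (via <E> w, <S>)
FIRST(<D>) = {λ, t, w}  (via <A> t w)
FIRST(<L>) = {λ, t, w}  (via <D>, <A>, <S>)
FOLLOW(<S>) includes $ since <S> is the start symbol.
FOLLOW(<E>): in <S>::=w <L> <E> t, <E> is followed by t with FIRST {t}; in <A>::=<E> w, <E> is followed by w with FIRST {w}. Thus FOLLOW(<E>) = {t, w}.
FOLLOW(<L>): in <S>::=w <L> <E> t, <L> is followed by <E> t with FIRST {t, w}. Thus FOLLOW(<L>) = {t, w}.
FOLLOW(<D>): in <L>::=<D>, the suffix after <D> is empty, so FOLLOW(<D>) ⊇ FOLLOW(<L>) = {t, w}. Thus FOLLOW(<D>) = {t, w}.
FOLLOW(<A>): in <D>::=<A> t w, <A> is followed by t w with FIRST {t}; in <L>::=<A>, the suffix after <A> is empty, so FOLLOW(<A>) ⊇ FOLLOW(<L>) = {t, w}. Thus FOLLOW(<A>) = {t, w}.
FOLLOW(<S>): in <S>::=w <S> w <S> (occurrence 1), <S> is followed by w <S> with FIRST {w}; in <S>::=w <S> w <S> (occurrence 2), the suffix after <S> is empty (adds nothing new); in <A>::=<S>, the suffix after <S> is empty, so FOLLOW(<S>) ⊇ FOLLOW(<A>) = {t, w}; in <E>::=<S> t, <S> is followed by t with FIRST {t}; in <L>::=<S>, the suffix after <S> is empty, so FOLLOW(<S>) ⊇ FOLLOW(<L>) = {t, w}. Thus FOLLOW(<S>) = {$, t, w}.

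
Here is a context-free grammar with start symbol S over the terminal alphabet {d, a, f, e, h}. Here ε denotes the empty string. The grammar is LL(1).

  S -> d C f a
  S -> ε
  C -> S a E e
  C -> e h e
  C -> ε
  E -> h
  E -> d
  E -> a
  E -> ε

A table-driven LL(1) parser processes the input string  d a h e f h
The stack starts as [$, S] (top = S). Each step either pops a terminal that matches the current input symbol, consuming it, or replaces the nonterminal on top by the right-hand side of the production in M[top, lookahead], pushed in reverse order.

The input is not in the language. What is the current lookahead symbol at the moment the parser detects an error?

h

      Stack          Input          Action
   1  $ S            d a h e f h $  expand S -> d C f a
   2  $ a f C d      d a h e f h $  match d
   3  $ a f C        a h e f h $    expand C -> S a E e
   4  $ a f e E a S  a h e f h $    expand S -> ε
   5  $ a f e E a    a h e f h $    match a
   6  $ a f e E      h e f h $      expand E -> h
   7  $ a f e h      h e f h $      match h
   8  $ a f e        e f h $        match e
   9  $ a f          f h $          match f
  10  $ a            h $            error: top is terminal a but lookahead is h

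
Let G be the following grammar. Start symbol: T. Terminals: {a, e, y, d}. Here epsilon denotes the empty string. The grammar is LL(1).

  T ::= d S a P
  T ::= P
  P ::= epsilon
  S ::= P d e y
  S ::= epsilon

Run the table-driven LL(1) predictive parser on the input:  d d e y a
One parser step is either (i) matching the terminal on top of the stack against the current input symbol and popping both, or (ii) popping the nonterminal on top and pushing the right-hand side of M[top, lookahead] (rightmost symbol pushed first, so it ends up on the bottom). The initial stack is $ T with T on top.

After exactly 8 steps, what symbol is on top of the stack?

P

     Stack          Input        Action
  1  $ T            d d e y a $  expand T ::= d S a P
  2  $ P a S d      d d e y a $  match d
  3  $ P a S        d e y a $    expand S ::= P d e y
  4  $ P a y e d P  d e y a $    expand P ::= epsilon
  5  $ P a y e d    d e y a $    match d
  6  $ P a y e      e y a $      match e
  7  $ P a y        y a $        match y
  8  $ P a          a $          match a
Stack after step 8: $ P (top = P).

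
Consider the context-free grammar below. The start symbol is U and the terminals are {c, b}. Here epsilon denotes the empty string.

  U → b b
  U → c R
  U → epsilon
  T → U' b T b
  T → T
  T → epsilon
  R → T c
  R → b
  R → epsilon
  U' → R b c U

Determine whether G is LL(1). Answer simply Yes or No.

No

FIRST(U) = {epsilon, b, c}
FIRST(T) = {epsilon, b, c}
FIRST(R) = {epsilon, b, c}
FIRST(U') = {b, c}
FOLLOW(U) = {$, b}
FOLLOW(T) = {b, c}
FOLLOW(R) = {$, b}
FOLLOW(U') = {b}
Cell M[R, b] receives both R → T c and R → b and R → epsilon — the grammar is not LL(1).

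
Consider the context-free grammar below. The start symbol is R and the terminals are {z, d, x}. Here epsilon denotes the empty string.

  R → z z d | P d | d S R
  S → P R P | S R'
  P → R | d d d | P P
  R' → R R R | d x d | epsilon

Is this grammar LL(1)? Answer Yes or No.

FIRST(R) = {d, z}
FIRST(S) = {d, z}
FIRST(P) = {d, z}
FIRST(R') = {epsilon, d, z}
FOLLOW(R) = {$, d, z}
FOLLOW(S) = {d, z}
FOLLOW(P) = {d, z}
FOLLOW(R') = {d, z}
Cell M[P, d] receives both P → R and P → d d d and P → P P — the grammar is not LL(1).

No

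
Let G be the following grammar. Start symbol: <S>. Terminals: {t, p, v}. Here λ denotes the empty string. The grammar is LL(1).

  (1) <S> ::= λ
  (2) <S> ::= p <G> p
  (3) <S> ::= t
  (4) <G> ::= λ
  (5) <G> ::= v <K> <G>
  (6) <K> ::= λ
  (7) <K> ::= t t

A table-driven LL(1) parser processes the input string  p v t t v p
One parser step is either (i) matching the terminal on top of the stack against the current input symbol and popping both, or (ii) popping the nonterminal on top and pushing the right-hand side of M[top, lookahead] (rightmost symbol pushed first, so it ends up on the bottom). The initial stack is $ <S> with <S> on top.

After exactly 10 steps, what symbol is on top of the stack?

<G>

      Stack          Input          Action
   1  $ <S>          p v t t v p $  expand <S> ::= p <G> p
   2  $ p <G> p      p v t t v p $  match p
   3  $ p <G>        v t t v p $    expand <G> ::= v <K> <G>
   4  $ p <G> <K> v  v t t v p $    match v
   5  $ p <G> <K>    t t v p $      expand <K> ::= t t
   6  $ p <G> t t    t t v p $      match t
   7  $ p <G> t      t v p $        match t
   8  $ p <G>        v p $          expand <G> ::= v <K> <G>
   9  $ p <G> <K> v  v p $          match v
  10  $ p <G> <K>    p $            expand <K> ::= λ
Stack after step 10: $ p <G> (top = <G>).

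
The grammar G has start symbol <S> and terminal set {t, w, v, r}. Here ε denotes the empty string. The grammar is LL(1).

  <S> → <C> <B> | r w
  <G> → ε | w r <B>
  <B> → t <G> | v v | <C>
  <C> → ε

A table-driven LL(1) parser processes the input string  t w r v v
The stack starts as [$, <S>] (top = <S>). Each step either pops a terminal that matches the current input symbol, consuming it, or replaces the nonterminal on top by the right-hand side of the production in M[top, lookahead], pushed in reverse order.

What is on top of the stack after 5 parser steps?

     Stack      Input        Action
  1  $ <S>      t w r v v $  expand <S> → <C> <B>
  2  $ <B> <C>  t w r v v $  expand <C> → ε
  3  $ <B>      t w r v v $  expand <B> → t <G>
  4  $ <G> t    t w r v v $  match t
  5  $ <G>      w r v v $    expand <G> → w r <B>
Stack after step 5: $ <B> r w (top = w).

w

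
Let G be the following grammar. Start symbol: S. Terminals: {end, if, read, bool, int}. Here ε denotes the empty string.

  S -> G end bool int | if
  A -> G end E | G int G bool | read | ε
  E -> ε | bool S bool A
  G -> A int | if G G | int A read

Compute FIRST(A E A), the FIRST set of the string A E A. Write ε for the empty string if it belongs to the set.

FIRST(E): from E->ε we get {ε}; from E->bool S bool A we get {bool}. So FIRST(E) = {ε, bool}.
FIRST(S): from S->G end bool int we get {if, int, read}; from S->if we get {if}. So FIRST(S) = {if, int, read}.
FIRST(A): from A->G end E we get {if, int, read}; from A->G int G bool we get {if, int, read}; from A->read we get {read}; from A->ε we get {ε}. So FIRST(A) = {ε, if, int, read}.
FIRST(G): from G->A int we get {if, int, read}; from G->if G G we get {if}; from G->int A read we get {int}. So FIRST(G) = {if, int, read}.
FIRST(A E A): take FIRST of each symbol in turn, carrying on past any symbol whose FIRST contains ε; result {ε, bool, if, int, read}.

{ε, bool, if, int, read}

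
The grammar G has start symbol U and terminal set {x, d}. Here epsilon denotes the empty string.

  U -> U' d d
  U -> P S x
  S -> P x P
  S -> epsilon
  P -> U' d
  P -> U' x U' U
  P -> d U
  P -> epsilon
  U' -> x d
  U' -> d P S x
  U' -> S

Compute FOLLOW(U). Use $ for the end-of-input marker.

{$, d, x}

FIRST(U) = {d, x}  (via U' d d, P S x)
FIRST(S) = {epsilon, d, x}  (via P x P)
FIRST(U') = {epsilon, d, x}  (via S)
FIRST(P) = {epsilon, d, x}  (via U' d, U' x U' U)
FOLLOW(U) includes $ since U is the start symbol.
FOLLOW(U'): in U->U' d d, U' is followed by d d with FIRST {d}; in P->U' d, U' is followed by d with FIRST {d}; in P->U' x U' U (occurrence 1), U' is followed by x U' U with FIRST {x}; in P->U' x U' U (occurrence 2), U' is followed by U with FIRST {d, x}. Thus FOLLOW(U') = {d, x}.
FOLLOW(S): in U->P S x, S is followed by x with FIRST {x}; in U'->d P S x, S is followed by x with FIRST {x}; in U'->S, the suffix after S is empty, so FOLLOW(S) ⊇ FOLLOW(U') = {d, x}. Thus FOLLOW(S) = {d, x}.
FOLLOW(P): in U->P S x, P is followed by S x with FIRST {d, x}; in S->P x P (occurrence 1), P is followed by x P with FIRST {x}; in S->P x P (occurrence 2), the suffix after P is empty, so FOLLOW(P) ⊇ FOLLOW(S) = {d, x}; in U'->d P S x, P is followed by S x with FIRST {d, x}. Thus FOLLOW(P) = {d, x}.
FOLLOW(U): in P->U' x U' U, the suffix after U is empty, so FOLLOW(U) ⊇ FOLLOW(P) = {d, x}; in P->d U, the suffix after U is empty, so FOLLOW(U) ⊇ FOLLOW(P) = {d, x}. Thus FOLLOW(U) = {$, d, x}.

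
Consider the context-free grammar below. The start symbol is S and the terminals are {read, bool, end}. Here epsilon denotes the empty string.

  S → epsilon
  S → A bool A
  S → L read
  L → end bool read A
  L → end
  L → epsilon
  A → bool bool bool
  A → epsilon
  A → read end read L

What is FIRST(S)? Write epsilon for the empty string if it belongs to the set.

FIRST(L): from L→end bool read A we get {end}; from L→end we get {end}; from L→epsilon we get {epsilon}. So FIRST(L) = {epsilon, end}.
FIRST(A): from A→bool bool bool we get {bool}; from A→epsilon we get {epsilon}; from A→read end read L we get {read}. So FIRST(A) = {epsilon, bool, read}.
FIRST(S): from S→epsilon we get {epsilon}; from S→A bool A we get {bool, read}; from S→L read we get {end, read}. So FIRST(S) = {epsilon, bool, end, read}.

{epsilon, bool, end, read}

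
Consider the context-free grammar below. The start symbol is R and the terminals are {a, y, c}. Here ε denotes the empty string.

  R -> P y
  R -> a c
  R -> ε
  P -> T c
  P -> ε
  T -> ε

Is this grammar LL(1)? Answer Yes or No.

Yes

FIRST(R) = {ε, a, c, y}
FIRST(P) = {ε, c}
FIRST(T) = {ε}
FOLLOW(R) = {$}
FOLLOW(P) = {y}
FOLLOW(T) = {c}
Each cell of M receives at most one production.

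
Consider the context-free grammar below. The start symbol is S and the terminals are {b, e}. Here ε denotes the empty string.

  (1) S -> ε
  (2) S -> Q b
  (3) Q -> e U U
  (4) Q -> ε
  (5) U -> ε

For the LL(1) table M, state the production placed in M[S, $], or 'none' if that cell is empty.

FIRST(Q): from Q->e U U we get {e}; from Q->ε we get {ε}. So FIRST(Q) = {ε, e}.
FIRST(U): from U->ε we get {ε}. So FIRST(U) = {ε}.
FIRST(S): from S->ε we get {ε}; from S->Q b we get {b, e}. So FIRST(S) = {ε, b, e}.
FOLLOW(S) includes $ since S is the start symbol.
FOLLOW(S): S appears on no right-hand side. Thus FOLLOW(S) = {$}.
For S -> ε: FIRST(ε) = {ε}, so it goes in M[S, t] for t ∈ {}; since ε ∈ FIRST, also for every t ∈ FOLLOW(S) = {$}.
For S -> Q b: FIRST(Q b) = {b, e}, so it goes in M[S, t] for t ∈ {b, e}.

S -> ε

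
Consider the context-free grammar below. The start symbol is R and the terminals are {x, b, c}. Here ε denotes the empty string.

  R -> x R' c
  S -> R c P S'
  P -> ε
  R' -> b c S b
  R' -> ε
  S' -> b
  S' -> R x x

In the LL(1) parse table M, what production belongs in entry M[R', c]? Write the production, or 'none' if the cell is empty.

R' -> ε

FIRST(R): from R->x R' c we get {x}. So FIRST(R) = {x}.
FIRST(P): from P->ε we get {ε}. So FIRST(P) = {ε}.
FIRST(R'): from R'->b c S b we get {b}; from R'->ε we get {ε}. So FIRST(R') = {ε, b}.
FIRST(S): from S->R c P S' we get {x}. So FIRST(S) = {x}.
FIRST(S'): from S'->b we get {b}; from S'->R x x we get {x}. So FIRST(S') = {b, x}.
FOLLOW(R) includes $ since R is the start symbol.
FOLLOW(R'): in R->x R' c, R' is followed by c with FIRST {c}. Thus FOLLOW(R') = {c}.
For R' -> b c S b: FIRST(b c S b) = {b}, so it goes in M[R', t] for t ∈ {b}.
For R' -> ε: FIRST(ε) = {ε}, so it goes in M[R', t] for t ∈ {}; since ε ∈ FIRST, also for every t ∈ FOLLOW(R') = {c}.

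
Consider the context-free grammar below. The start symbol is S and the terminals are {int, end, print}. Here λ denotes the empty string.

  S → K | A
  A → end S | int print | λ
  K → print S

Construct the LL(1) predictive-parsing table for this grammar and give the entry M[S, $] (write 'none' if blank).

FIRST(A): from A→end S we get {end}; from A→int print we get {int}; from A→λ we get {λ}. So FIRST(A) = {λ, end, int}.
FIRST(K): from K→print S we get {print}. So FIRST(K) = {print}.
FIRST(S): from S→K we get {print}; from S→A we get {λ, end, int}. So FIRST(S) = {λ, end, int, print}.
FOLLOW(S) includes $ since S is the start symbol.
FOLLOW(S): in A→end S, the suffix after S is empty, so FOLLOW(S) ⊇ FOLLOW(A) = {$}; in K→print S, the suffix after S is empty, so FOLLOW(S) ⊇ FOLLOW(K) = {$}. Thus FOLLOW(S) = {$}.
FOLLOW(A): in S→A, the suffix after A is empty, so FOLLOW(A) ⊇ FOLLOW(S) = {$}. Thus FOLLOW(A) = {$}.
FOLLOW(K): in S→K, the suffix after K is empty, so FOLLOW(K) ⊇ FOLLOW(S) = {$}. Thus FOLLOW(K) = {$}.
For S → K: FIRST(K) = {print}, so it goes in M[S, t] for t ∈ {print}.
For S → A: FIRST(A) = {λ, end, int}, so it goes in M[S, t] for t ∈ {end, int}; since λ ∈ FIRST, also for every t ∈ FOLLOW(S) = {$}.

S → A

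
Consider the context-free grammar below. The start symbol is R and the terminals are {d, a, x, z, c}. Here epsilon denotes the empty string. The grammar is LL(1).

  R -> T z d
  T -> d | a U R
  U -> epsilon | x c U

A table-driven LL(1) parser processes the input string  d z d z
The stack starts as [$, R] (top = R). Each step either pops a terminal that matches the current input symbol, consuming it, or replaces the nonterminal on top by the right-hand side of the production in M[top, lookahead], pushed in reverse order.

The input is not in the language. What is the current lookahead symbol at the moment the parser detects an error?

z

step 1: stack=$ R  input=d z d z $  — expand R -> T z d
step 2: stack=$ d z T  input=d z d z $  — expand T -> d
step 3: stack=$ d z d  input=d z d z $  — match d
step 4: stack=$ d z  input=z d z $  — match z
step 5: stack=$ d  input=d z $  — match d
step 6: stack=$  input=z $  — error: stack empty but input remains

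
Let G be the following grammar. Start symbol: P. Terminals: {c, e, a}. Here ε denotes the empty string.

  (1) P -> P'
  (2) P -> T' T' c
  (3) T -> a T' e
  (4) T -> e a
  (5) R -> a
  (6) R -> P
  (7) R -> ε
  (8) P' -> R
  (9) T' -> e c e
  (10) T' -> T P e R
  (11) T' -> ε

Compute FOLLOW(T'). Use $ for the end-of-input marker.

{a, c, e}

FIRST(T) = {a, e}
FIRST(T') = {ε, a, e}  (via T P e R)
FIRST(P) = {ε, a, c, e}  (via P', T' T' c)
FIRST(R) = {ε, a, c, e}  (via P)
FIRST(P') = {ε, a, c, e}  (via R)
FOLLOW(P) includes $ since P is the start symbol.
FOLLOW(T): in T'->T P e R, T is followed by P e R with FIRST {a, c, e}. Thus FOLLOW(T) = {a, c, e}.
FOLLOW(T'): in P->T' T' c (occurrence 1), T' is followed by T' c with FIRST {a, c, e}; in P->T' T' c (occurrence 2), T' is followed by c with FIRST {c}; in T->a T' e, T' is followed by e with FIRST {e}. Thus FOLLOW(T') = {a, c, e}.
FOLLOW(P): in R->P, the suffix after P is empty, so FOLLOW(P) ⊇ FOLLOW(R) = {$, a, c, e}; in T'->T P e R, P is followed by e R with FIRST {e}. Thus FOLLOW(P) = {$, a, c, e}.
FOLLOW(P'): in P->P', the suffix after P' is empty, so FOLLOW(P') ⊇ FOLLOW(P) = {$, a, c, e}. Thus FOLLOW(P') = {$, a, c, e}.
FOLLOW(R): in P'->R, the suffix after R is empty, so FOLLOW(R) ⊇ FOLLOW(P') = {$, a, c, e}; in T'->T P e R, the suffix after R is empty, so FOLLOW(R) ⊇ FOLLOW(T') = {a, c, e}. Thus FOLLOW(R) = {$, a, c, e}.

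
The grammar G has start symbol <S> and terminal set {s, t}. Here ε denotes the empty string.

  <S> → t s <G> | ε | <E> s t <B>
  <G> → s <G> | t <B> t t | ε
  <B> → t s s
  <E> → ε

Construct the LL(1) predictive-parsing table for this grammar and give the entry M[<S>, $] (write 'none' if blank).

FIRST(<G>): from <G>→s <G> we get {s}; from <G>→t <B> t t we get {t}; from <G>→ε we get {ε}. So FIRST(<G>) = {ε, s, t}.
FIRST(<B>): from <B>→t s s we get {t}. So FIRST(<B>) = {t}.
FIRST(<E>): from <E>→ε we get {ε}. So FIRST(<E>) = {ε}.
FIRST(<S>): from <S>→t s <G> we get {t}; from <S>→ε we get {ε}; from <S>→<E> s t <B> we get {s}. So FIRST(<S>) = {ε, s, t}.
FOLLOW(<S>) includes $ since <S> is the start symbol.
FOLLOW(<S>): <S> appears on no right-hand side. Thus FOLLOW(<S>) = {$}.
For <S> → t s <G>: FIRST(t s <G>) = {t}, so it goes in M[<S>, t] for t ∈ {t}.
For <S> → ε: FIRST(ε) = {ε}, so it goes in M[<S>, t] for t ∈ {}; since ε ∈ FIRST, also for every t ∈ FOLLOW(<S>) = {$}.
For <S> → <E> s t <B>: FIRST(<E> s t <B>) = {s}, so it goes in M[<S>, t] for t ∈ {s}.

<S> → ε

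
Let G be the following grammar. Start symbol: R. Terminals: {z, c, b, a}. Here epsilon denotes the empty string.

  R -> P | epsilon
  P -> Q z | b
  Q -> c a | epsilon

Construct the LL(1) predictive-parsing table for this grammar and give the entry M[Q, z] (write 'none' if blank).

Q -> epsilon

FIRST(Q): from Q->c a we get {c}; from Q->epsilon we get {epsilon}. So FIRST(Q) = {epsilon, c}.
FIRST(P): from P->Q z we get {c, z}; from P->b we get {b}. So FIRST(P) = {b, c, z}.
FIRST(R): from R->P we get {b, c, z}; from R->epsilon we get {epsilon}. So FIRST(R) = {epsilon, b, c, z}.
FOLLOW(R) includes $ since R is the start symbol.
FOLLOW(Q): in P->Q z, Q is followed by z with FIRST {z}. Thus FOLLOW(Q) = {z}.
For Q -> c a: FIRST(c a) = {c}, so it goes in M[Q, t] for t ∈ {c}.
For Q -> epsilon: FIRST(epsilon) = {epsilon}, so it goes in M[Q, t] for t ∈ {}; since epsilon ∈ FIRST, also for every t ∈ FOLLOW(Q) = {z}.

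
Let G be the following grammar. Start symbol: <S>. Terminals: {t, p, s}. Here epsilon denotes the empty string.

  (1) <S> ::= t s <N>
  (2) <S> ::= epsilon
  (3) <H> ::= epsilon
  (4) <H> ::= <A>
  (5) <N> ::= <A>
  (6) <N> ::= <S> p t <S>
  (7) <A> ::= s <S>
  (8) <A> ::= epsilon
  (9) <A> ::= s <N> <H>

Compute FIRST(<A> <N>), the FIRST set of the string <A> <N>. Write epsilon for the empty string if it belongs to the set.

{epsilon, p, s, t}

FIRST(<S>): from <S>::=t s <N> we get {t}; from <S>::=epsilon we get {epsilon}. So FIRST(<S>) = {epsilon, t}.
FIRST(<A>): from <A>::=s <S> we get {s}; from <A>::=epsilon we get {epsilon}; from <A>::=s <N> <H> we get {s}. So FIRST(<A>) = {epsilon, s}.
FIRST(<H>): from <H>::=epsilon we get {epsilon}; from <H>::=<A> we get {epsilon, s}. So FIRST(<H>) = {epsilon, s}.
FIRST(<N>): from <N>::=<A> we get {epsilon, s}; from <N>::=<S> p t <S> we get {p, t}. So FIRST(<N>) = {epsilon, p, s, t}.
FIRST(<A> <N>): take FIRST of each symbol in turn, carrying on past any symbol whose FIRST contains epsilon; result {epsilon, p, s, t}.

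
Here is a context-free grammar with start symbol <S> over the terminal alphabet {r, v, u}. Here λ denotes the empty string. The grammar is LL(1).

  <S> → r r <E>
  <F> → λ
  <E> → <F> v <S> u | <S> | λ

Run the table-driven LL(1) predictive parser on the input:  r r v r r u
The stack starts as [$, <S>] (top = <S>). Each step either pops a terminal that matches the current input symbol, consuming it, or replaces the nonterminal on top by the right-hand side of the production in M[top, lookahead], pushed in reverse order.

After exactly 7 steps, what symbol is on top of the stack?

     Stack          Input          Action
  1  $ <S>          r r v r r u $  expand <S> → r r <E>
  2  $ <E> r r      r r v r r u $  match r
  3  $ <E> r        r v r r u $    match r
  4  $ <E>          v r r u $      expand <E> → <F> v <S> u
  5  $ u <S> v <F>  v r r u $      expand <F> → λ
  6  $ u <S> v      v r r u $      match v
  7  $ u <S>        r r u $        expand <S> → r r <E>
Stack after step 7: $ u <E> r r (top = r).

r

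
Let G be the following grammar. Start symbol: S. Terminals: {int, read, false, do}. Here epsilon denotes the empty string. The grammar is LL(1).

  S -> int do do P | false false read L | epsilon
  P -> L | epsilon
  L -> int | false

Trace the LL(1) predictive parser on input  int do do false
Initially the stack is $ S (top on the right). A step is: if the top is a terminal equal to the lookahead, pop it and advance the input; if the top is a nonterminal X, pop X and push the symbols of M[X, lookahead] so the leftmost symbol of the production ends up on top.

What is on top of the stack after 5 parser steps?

     Stack          Input              Action
  1  $ S            int do do false $  expand S -> int do do P
  2  $ P do do int  int do do false $  match int
  3  $ P do do      do do false $      match do
  4  $ P do         do false $         match do
  5  $ P            false $            expand P -> L
Stack after step 5: $ L (top = L).

L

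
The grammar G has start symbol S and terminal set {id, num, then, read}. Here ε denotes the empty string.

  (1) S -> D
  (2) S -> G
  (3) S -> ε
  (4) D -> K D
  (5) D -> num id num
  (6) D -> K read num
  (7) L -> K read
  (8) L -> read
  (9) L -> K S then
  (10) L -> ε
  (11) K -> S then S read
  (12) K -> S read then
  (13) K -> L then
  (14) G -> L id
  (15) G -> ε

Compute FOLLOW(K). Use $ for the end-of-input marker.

{id, num, read, then}

FIRST(S) = {ε, id, num, read, then}  (via D, G)
FIRST(D) = {id, num, read, then}  (via K D, K read num)
FIRST(L) = {ε, id, num, read, then}  (via K read, K S then)
FIRST(K) = {id, num, read, then}  (via S then S read, S read then, L then)
FIRST(G) = {ε, id, num, read, then}  (via L id)
FOLLOW(S) includes $ since S is the start symbol.
FOLLOW(S): in L->K S then, S is followed by then with FIRST {then}; in K->S then S read (occurrence 1), S is followed by then S read with FIRST {then}; in K->S then S read (occurrence 2), S is followed by read with FIRST {read}; in K->S read then, S is followed by read then with FIRST {read}. Thus FOLLOW(S) = {$, read, then}.
FOLLOW(D): in S->D, the suffix after D is empty, so FOLLOW(D) ⊇ FOLLOW(S) = {$, read, then}; in D->K D, the suffix after D is empty (adds nothing new). Thus FOLLOW(D) = {$, read, then}.
FOLLOW(L): in K->L then, L is followed by then with FIRST {then}; in G->L id, L is followed by id with FIRST {id}. Thus FOLLOW(L) = {id, then}.
FOLLOW(K): in D->K D, K is followed by D with FIRST {id, num, read, then}; in D->K read num, K is followed by read num with FIRST {read}; in L->K read, K is followed by read with FIRST {read}; in L->K S then, K is followed by S then with FIRST {id, num, read, then}. Thus FOLLOW(K) = {id, num, read, then}.
FOLLOW(G): in S->G, the suffix after G is empty, so FOLLOW(G) ⊇ FOLLOW(S) = {$, read, then}. Thus FOLLOW(G) = {$, read, then}.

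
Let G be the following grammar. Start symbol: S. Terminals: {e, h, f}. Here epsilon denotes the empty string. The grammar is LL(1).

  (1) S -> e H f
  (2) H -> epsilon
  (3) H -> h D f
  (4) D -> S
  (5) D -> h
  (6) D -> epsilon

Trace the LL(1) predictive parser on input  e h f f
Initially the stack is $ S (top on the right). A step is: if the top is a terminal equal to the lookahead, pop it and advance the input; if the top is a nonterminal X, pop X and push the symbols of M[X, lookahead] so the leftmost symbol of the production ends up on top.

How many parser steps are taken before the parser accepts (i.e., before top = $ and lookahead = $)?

step 1: stack=$ S  input=e h f f $  — expand S -> e H f
step 2: stack=$ f H e  input=e h f f $  — match e
step 3: stack=$ f H  input=h f f $  — expand H -> h D f
step 4: stack=$ f f D h  input=h f f $  — match h
step 5: stack=$ f f D  input=f f $  — expand D -> epsilon
step 6: stack=$ f f  input=f f $  — match f
step 7: stack=$ f  input=f $  — match f
Accept reached after 7 steps.

7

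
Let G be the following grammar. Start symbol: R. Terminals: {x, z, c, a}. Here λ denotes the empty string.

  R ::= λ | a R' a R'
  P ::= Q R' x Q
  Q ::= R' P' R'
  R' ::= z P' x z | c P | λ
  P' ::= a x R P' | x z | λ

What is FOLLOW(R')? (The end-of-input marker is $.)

{$, a, c, x, z}

FIRST(R) = {λ, a}
FIRST(R') = {λ, c, z}
FIRST(P') = {λ, a, x}
FIRST(Q) = {λ, a, c, x, z}  (via R' P' R')
FIRST(P) = {a, c, x, z}  (via Q R' x Q)
FOLLOW(R) includes $ since R is the start symbol.
FOLLOW(R): in P'::=a x R P', R is followed by P' with FIRST {λ, a, x}; in P'::=a x R P', the suffix after R is nullable, so FOLLOW(R) ⊇ FOLLOW(P') = {$, a, c, x, z}. Thus FOLLOW(R) = {$, a, c, x, z}.
FOLLOW(P): in R'::=c P, the suffix after P is empty, so FOLLOW(P) ⊇ FOLLOW(R') = {$, a, c, x, z}. Thus FOLLOW(P) = {$, a, c, x, z}.
FOLLOW(Q): in P::=Q R' x Q (occurrence 1), Q is followed by R' x Q with FIRST {c, x, z}; in P::=Q R' x Q (occurrence 2), the suffix after Q is empty, so FOLLOW(Q) ⊇ FOLLOW(P) = {$, a, c, x, z}. Thus FOLLOW(Q) = {$, a, c, x, z}.
FOLLOW(R'): in R::=a R' a R' (occurrence 1), R' is followed by a R' with FIRST {a}; in R::=a R' a R' (occurrence 2), the suffix after R' is empty, so FOLLOW(R') ⊇ FOLLOW(R) = {$, a, c, x, z}; in P::=Q R' x Q, R' is followed by x Q with FIRST {x}; in Q::=R' P' R' (occurrence 1), R' is followed by P' R' with FIRST {λ, a, c, x, z}; in Q::=R' P' R' (occurrence 1), the suffix after R' is nullable, so FOLLOW(R') ⊇ FOLLOW(Q) = {$, a, c, x, z}; in Q::=R' P' R' (occurrence 2), the suffix after R' is empty, so FOLLOW(R') ⊇ FOLLOW(Q) = {$, a, c, x, z}. Thus FOLLOW(R') = {$, a, c, x, z}.
FOLLOW(P'): in Q::=R' P' R', P' is followed by R' with FIRST {λ, c, z}; in Q::=R' P' R', the suffix after P' is nullable, so FOLLOW(P') ⊇ FOLLOW(Q) = {$, a, c, x, z}; in R'::=z P' x z, P' is followed by x z with FIRST {x}; in P'::=a x R P', the suffix after P' is empty (adds nothing new). Thus FOLLOW(P') = {$, a, c, x, z}.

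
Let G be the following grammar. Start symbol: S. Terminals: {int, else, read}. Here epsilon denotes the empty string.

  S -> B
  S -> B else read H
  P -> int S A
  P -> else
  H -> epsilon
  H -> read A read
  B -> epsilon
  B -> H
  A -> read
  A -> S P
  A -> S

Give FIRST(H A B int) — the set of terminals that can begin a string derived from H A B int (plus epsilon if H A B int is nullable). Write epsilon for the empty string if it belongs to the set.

{else, int, read}

FIRST(P) = {else, int}
FIRST(H) = {epsilon, read}
FIRST(B) = {epsilon, read}  (via H)
FIRST(S) = {epsilon, else, read}  (via B, B else read H)
FIRST(A) = {epsilon, else, int, read}  (via S P, S)
FIRST(H A B int): take FIRST of each symbol in turn, carrying on past any symbol whose FIRST contains epsilon; result {else, int, read}.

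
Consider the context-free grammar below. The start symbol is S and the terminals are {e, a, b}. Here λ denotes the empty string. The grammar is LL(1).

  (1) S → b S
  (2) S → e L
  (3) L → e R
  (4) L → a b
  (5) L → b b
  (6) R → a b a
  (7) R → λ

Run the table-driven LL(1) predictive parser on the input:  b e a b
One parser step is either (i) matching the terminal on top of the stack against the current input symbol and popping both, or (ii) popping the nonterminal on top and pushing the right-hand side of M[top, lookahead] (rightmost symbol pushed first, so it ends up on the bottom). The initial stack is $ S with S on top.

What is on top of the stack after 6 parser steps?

b

     Stack  Input      Action
  1  $ S    b e a b $  expand S → b S
  2  $ S b  b e a b $  match b
  3  $ S    e a b $    expand S → e L
  4  $ L e  e a b $    match e
  5  $ L    a b $      expand L → a b
  6  $ b a  a b $      match a
Stack after step 6: $ b (top = b).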